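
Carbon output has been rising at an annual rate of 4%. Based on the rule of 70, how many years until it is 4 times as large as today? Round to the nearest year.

At 4% it doubles every 70/4 ≈ 17.50 years.
Getting to 4× needs 2 doublings: 2 × 17.50 ≈ 35 years.

≈ 35 years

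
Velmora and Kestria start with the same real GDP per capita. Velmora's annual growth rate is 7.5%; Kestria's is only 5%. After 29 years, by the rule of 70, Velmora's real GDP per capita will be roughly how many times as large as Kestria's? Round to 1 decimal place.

around 2.1 times

Only the 2.5-point difference matters.
70/2.5 ≈ 28.00 years per doubling of the ratio; 29 years gives 1.04 doublings, so ≈ 2.1×.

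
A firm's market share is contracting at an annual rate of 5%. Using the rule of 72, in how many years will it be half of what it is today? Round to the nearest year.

The rule works in reverse for decay: 72/5 ≈ 14.40 years to halve.

14 years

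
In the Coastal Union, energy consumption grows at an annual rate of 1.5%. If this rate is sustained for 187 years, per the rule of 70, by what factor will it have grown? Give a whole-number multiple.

approximately 16 times

Doubling time ≈ 70/1.5 = 46.67 years.
187/46.67 ≈ 4 doublings, so about 2^4 = 16×.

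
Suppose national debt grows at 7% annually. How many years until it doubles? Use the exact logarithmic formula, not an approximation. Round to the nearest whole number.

10 years

t = ln(2) / ln(1 + 0.07) = 0.6931 / 0.067659 ≈ 10.24.
≈ 10 years.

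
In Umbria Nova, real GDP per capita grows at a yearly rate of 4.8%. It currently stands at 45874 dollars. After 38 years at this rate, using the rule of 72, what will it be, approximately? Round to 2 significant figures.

about 270000 dollars

Doubling time ≈ 72/4.8 = 15.00 years.
38 years is 38/15.00 ≈ 2.53 doublings, a factor of 2^2.53 ≈ 5.78.
45874 × 5.78 ≈ 270000 dollars.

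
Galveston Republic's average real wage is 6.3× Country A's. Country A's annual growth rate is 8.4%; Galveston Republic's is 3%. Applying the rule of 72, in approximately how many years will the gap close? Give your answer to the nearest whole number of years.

What matters is the difference: 5.4 pp.
Rule of 72 on the gap: the ratio halves every 72/5.4 ≈ 13.33 years.
A 6.3× gap takes log₂(6.3) ≈ 2.66 halvings to close: 2.66 × 13.33 ≈ 35 years.

around 35 years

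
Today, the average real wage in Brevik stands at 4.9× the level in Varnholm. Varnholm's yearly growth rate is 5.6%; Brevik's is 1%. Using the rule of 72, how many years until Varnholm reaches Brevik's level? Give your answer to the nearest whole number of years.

roughly 36 years

Varnholm gains on Brevik at 5.6% − 1% = 4.6 points a year.
At that relative rate the gap halves every 72/4.6 ≈ 15.65 years.
A 4.9× gap takes log₂(4.9) ≈ 2.29 halvings to close: 2.29 × 15.65 ≈ 36 years.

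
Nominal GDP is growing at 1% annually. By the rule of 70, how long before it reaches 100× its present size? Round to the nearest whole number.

One doubling takes 70/1 = 70.00 years.
Reaching 100× takes log₂(100) ≈ 6.64 doublings.
6.64 × 70.00 ≈ 465 years.

roughly 465 years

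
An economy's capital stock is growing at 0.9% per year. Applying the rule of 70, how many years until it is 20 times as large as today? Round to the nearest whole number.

336 years

Doubling time ≈ 70/0.9 = 77.78 years.
20× is log₂ 20 ≈ 4.32 doublings, so ≈ 4.32 × 77.78 = 336 years.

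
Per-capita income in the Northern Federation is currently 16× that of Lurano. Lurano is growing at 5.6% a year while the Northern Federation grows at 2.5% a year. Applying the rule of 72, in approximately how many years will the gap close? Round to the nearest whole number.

What matters is the difference: 3.1 pp.
Rule of 72 on the gap: the ratio halves every 72/3.1 ≈ 23.23 years.
A 16× gap closes after 4 halvings: 4 × 23.23 ≈ 93 years.

93 years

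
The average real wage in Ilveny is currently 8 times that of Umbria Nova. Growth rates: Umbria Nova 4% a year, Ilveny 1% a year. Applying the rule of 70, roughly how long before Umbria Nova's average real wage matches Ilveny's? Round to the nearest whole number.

The growth-rate gap is 4% − 1% = 3 percentage points.
So the ratio between them halves every 70/3 ≈ 23.33 years.
An 8 times gap closes after 3 halvings: 3 × 23.33 ≈ 70 years.

70 years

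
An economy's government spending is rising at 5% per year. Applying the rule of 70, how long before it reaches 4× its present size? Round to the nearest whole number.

28 years

One doubling takes 70/5 = 14.00 years.
4 = 2^2, so 2 doublings → 28 years.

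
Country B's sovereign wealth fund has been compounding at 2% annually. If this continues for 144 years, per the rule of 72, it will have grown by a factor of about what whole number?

Doubling time ≈ 72/2 = 36.00 years.
144/36.00 ≈ 4 doublings, so about 2^4 = 16×.

16 times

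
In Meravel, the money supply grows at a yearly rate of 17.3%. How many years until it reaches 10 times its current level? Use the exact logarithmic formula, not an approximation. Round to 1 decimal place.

14.4 years

t = ln(10) / ln(1 + 0.173) = 2.3026 / 0.159565 ≈ 14.43.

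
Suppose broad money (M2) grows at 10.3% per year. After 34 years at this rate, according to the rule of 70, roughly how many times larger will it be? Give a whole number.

70/10.3 ≈ 6.80 years per doubling.
34 years fits 5 doublings: 2^5 = 32.

about 32 times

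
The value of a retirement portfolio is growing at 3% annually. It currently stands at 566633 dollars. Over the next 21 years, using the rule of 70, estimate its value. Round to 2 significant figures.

Doubling time ≈ 70/3 = 23.33 years.
21 years is 21/23.33 ≈ 0.90 doublings, a factor of 2^0.90 ≈ 1.87.
566633 × 1.87 ≈ 1100000 dollars.

≈ 1100000 dollars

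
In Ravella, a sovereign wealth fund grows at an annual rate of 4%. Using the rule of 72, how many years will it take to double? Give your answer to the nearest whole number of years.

72/4 ≈ 18.00, so it doubles roughly every 18 years.

about 18 years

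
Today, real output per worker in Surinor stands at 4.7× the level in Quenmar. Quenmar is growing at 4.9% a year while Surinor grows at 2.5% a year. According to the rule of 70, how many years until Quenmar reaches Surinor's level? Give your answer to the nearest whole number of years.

approximately 65 years

What matters is the difference: 2.4 pp.
Rule of 70 on the gap: the ratio halves every 70/2.4 ≈ 29.17 years.
A 4.7× gap takes log₂(4.7) ≈ 2.23 halvings to close: 2.23 × 29.17 ≈ 65 years.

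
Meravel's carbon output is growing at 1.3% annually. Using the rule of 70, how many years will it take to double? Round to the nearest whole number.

approximately 54 years

70/1.3 ≈ 53.85, so it doubles roughly every 54 years.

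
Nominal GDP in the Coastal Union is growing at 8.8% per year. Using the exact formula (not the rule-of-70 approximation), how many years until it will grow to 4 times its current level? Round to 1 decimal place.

16.4 years

t = ln(4) / ln(1 + 0.088) = 1.3863 / 0.084341 ≈ 16.44.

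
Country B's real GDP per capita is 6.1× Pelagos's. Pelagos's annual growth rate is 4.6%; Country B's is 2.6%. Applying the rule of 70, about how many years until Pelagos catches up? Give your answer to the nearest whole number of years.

The growth-rate gap is 4.6% − 2.6% = 2 percentage points.
So the ratio between them halves every 70/2 ≈ 35.00 years.
A 6.1× gap takes log₂(6.1) ≈ 2.61 halvings to close: 2.61 × 35.00 ≈ 91 years.

roughly 91 years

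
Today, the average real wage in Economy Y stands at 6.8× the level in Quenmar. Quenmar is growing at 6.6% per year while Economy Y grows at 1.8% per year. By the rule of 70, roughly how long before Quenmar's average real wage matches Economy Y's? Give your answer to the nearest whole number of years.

What matters is the difference: 4.8 pp.
Rule of 70 on the gap: the ratio halves every 70/4.8 ≈ 14.58 years.
A 6.8× gap takes log₂(6.8) ≈ 2.77 halvings to close: 2.77 × 14.58 ≈ 40 years.

40 years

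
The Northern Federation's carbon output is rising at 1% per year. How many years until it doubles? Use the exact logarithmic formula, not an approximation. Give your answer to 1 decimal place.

t = ln(2) / ln(1 + 0.01) = 0.6931 / 0.009950 ≈ 69.66.

69.7 years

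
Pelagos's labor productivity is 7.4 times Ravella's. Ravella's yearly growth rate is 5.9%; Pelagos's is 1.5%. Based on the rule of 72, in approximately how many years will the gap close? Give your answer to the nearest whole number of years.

≈ 47 years

The growth-rate gap is 5.9% − 1.5% = 4.4 percentage points.
So the ratio between them halves every 72/4.4 ≈ 16.36 years.
A 7.4 times gap takes log₂(7.4) ≈ 2.89 halvings to close: 2.89 × 16.36 ≈ 47 years.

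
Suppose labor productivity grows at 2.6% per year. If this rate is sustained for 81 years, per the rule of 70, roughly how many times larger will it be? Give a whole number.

Doubling time ≈ 70/2.6 = 26.92 years.
81/26.92 ≈ 3 doublings, so about 2^3 = 8×.

approximately 8 times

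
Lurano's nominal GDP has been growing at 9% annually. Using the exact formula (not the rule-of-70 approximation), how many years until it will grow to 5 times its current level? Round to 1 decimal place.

t = ln(5) / ln(1 + 0.09) = 1.6094 / 0.086178 ≈ 18.68.

18.7 years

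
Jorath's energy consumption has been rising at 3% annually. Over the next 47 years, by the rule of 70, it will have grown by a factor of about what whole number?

roughly 4 times

70/3 ≈ 23.33 years per doubling.
47 years fits 2 doublings: 2^2 = 4.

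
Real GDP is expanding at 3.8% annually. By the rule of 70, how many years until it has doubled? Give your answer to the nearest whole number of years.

approximately 18 years

70/3.8 ≈ 18.42, so it doubles roughly every 18 years.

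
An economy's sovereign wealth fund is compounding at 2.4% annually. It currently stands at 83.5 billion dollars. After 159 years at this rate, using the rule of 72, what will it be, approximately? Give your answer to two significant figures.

around 3300 billion dollars

It doubles every 72/2.4 ≈ 30.00 years, so 159 years is 5.30 doublings.
2^5.30 ≈ 39.40; 83.5 × 39.40 ≈ 3300 billion dollars.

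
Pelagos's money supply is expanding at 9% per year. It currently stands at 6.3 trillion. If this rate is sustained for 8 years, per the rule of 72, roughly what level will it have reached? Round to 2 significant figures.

around 13 trillion

It doubles every 72/9 ≈ 8.00 years, so 8 years is 1.00 doublings.
2^1.00 ≈ 2.00; 6.3 × 2.00 ≈ 13 trillion.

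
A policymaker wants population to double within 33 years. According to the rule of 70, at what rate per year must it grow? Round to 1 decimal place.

2.1% per year

70 / 33 ≈ 2.12, so about 2.1% per year.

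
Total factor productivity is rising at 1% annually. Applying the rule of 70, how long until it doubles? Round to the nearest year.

70 years

At 1%, doubling takes about 70/1 = 70.00 years.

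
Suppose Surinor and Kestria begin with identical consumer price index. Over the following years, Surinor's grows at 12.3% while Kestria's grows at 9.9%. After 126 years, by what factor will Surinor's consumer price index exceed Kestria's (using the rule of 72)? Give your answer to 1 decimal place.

roughly 18.4 times

Surinor pulls ahead at 2.4 pp per year, so the ratio doubles every 72/2.4 ≈ 30.00 years.
In 126 years that's 4.20 doublings: 2^4.20 ≈ 18.4.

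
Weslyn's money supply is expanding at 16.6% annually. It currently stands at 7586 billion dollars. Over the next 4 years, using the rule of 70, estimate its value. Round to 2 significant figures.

around 15000 billion dollars

Doubling time ≈ 70/16.6 = 4.22 years.
4 years is 4/4.22 ≈ 0.95 doublings, a factor of 2^0.95 ≈ 1.93.
7586 × 1.93 ≈ 15000 billion dollars.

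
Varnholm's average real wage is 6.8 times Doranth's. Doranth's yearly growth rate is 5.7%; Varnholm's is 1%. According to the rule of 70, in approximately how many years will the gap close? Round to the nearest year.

The growth-rate gap is 5.7% − 1% = 4.7 percentage points.
So the ratio between them halves every 70/4.7 ≈ 14.89 years.
A 6.8 times gap takes log₂(6.8) ≈ 2.77 halvings to close: 2.77 × 14.89 ≈ 41 years.

roughly 41 years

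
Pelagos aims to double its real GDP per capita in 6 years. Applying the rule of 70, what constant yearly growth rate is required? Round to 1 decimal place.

11.7% per year

70 / 6 ≈ 11.67, so about 11.7% per year.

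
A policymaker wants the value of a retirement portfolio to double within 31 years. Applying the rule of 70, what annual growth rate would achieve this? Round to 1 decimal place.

2.3% a year

70 / 31 ≈ 2.26, so about 2.3% a year.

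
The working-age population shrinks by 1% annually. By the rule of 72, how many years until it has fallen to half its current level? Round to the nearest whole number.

about 72 years

The rule works in reverse for decay: 72/1 ≈ 72.00 years to halve.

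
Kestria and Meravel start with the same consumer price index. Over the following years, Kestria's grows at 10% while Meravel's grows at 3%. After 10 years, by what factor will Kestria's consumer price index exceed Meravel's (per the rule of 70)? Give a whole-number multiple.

Only the 7-point difference matters.
70/7 ≈ 10.00 years per doubling of the ratio; 10 years gives 1.00 doublings, so ≈ 2×.

roughly 2 times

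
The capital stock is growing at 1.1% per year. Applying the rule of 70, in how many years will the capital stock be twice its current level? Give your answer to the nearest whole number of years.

around 64 years

Doubling time ≈ 70 / 1.1 = 63.64 years.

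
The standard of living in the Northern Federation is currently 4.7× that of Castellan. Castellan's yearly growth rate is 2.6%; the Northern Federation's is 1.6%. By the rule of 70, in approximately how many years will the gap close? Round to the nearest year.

around 156 years

What matters is the difference: 1 pp.
Rule of 70 on the gap: the ratio halves every 70/1 ≈ 70.00 years.
A 4.7× gap takes log₂(4.7) ≈ 2.23 halvings to close: 2.23 × 70.00 ≈ 156 years.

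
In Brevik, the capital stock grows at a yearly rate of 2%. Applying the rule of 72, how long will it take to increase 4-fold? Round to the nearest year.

One doubling takes 72/2 = 36.00 years.
4 = 2^2, so 2 doublings → 72 years.

around 72 years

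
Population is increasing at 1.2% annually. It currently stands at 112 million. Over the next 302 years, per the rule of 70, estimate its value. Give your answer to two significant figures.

It doubles every 70/1.2 ≈ 58.33 years, so 302 years is 5.18 doublings.
2^5.18 ≈ 36.25; 112 × 36.25 ≈ 4100 million.

≈ 4100 million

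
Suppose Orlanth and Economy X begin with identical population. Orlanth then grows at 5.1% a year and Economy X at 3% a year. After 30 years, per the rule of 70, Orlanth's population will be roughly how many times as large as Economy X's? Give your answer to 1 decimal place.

Rate gap = 5.1% − 3% = 2.1 points.
The ratio doubles every 70/2.1 ≈ 33.33 years.
30/33.33 ≈ 0.90 doublings → ratio ≈ 2^0.90 ≈ 1.9.

1.9 times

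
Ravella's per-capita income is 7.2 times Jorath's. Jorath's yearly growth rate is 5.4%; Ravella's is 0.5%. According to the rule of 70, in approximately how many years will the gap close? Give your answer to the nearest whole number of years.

What matters is the difference: 4.9 pp.
Rule of 70 on the gap: the ratio halves every 70/4.9 ≈ 14.29 years.
A 7.2 times gap takes log₂(7.2) ≈ 2.85 halvings to close: 2.85 × 14.29 ≈ 41 years.

approximately 41 years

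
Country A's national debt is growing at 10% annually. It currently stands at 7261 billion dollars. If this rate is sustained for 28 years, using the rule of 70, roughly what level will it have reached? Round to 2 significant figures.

around 120000 billion dollars

It doubles every 70/10 ≈ 7.00 years, so 28 years is 4.00 doublings.
2^4.00 ≈ 16.00; 7261 × 16.00 ≈ 120000 billion dollars.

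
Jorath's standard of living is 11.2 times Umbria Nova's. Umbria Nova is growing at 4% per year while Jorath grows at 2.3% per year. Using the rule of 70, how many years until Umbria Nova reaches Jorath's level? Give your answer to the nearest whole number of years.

around 144 years

What matters is the difference: 1.7 pp.
Rule of 70 on the gap: the ratio halves every 70/1.7 ≈ 41.18 years.
An 11.2 times gap takes log₂(11.2) ≈ 3.49 halvings to close: 3.49 × 41.18 ≈ 144 years.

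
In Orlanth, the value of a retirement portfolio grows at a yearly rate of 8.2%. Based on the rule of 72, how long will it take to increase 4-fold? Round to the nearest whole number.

about 18 years

Doubling time ≈ 72/8.2 = 8.78 years.
Getting to 4× needs 2 doublings: 2 × 8.78 ≈ 18 years.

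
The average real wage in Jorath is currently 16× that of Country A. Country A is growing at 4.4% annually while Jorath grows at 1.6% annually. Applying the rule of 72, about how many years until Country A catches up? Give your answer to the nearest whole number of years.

The growth-rate gap is 4.4% − 1.6% = 2.8 percentage points.
So the ratio between them halves every 72/2.8 ≈ 25.71 years.
A 16× gap closes after 4 halvings: 4 × 25.71 ≈ 103 years.

roughly 103 years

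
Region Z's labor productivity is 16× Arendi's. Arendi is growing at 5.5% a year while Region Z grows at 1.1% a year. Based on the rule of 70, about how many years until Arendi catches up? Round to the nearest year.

What matters is the difference: 4.4 pp.
Rule of 70 on the gap: the ratio halves every 70/4.4 ≈ 15.91 years.
A 16× gap closes after 4 halvings: 4 × 15.91 ≈ 64 years.

approximately 64 years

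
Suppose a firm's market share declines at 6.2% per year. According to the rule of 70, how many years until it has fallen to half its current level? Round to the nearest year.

The rule works in reverse for decay: 70/6.2 ≈ 11.29 years to halve.

roughly 11 years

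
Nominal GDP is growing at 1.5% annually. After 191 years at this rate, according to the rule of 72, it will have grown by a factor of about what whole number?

around 16 times

72/1.5 ≈ 48.00 years per doubling.
191 years fits 4 doublings: 2^4 = 16.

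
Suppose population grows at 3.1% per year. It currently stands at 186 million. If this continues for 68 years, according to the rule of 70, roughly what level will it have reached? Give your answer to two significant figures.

Doubling time ≈ 70/3.1 = 22.58 years.
68 years is 68/22.58 ≈ 3.01 doublings, a factor of 2^3.01 ≈ 8.06.
186 × 8.06 ≈ 1500 million.

roughly 1500 million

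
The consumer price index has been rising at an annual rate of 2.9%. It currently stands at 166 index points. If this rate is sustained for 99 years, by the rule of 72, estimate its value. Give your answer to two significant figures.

Doubling time ≈ 72/2.9 = 24.83 years.
99 years is 99/24.83 ≈ 3.99 doublings, a factor of 2^3.99 ≈ 15.89.
166 × 15.89 ≈ 2600 index points.

roughly 2600 index points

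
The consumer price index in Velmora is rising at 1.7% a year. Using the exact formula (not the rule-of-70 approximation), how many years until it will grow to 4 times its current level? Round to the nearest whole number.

t = ln(4) / ln(1 + 0.017) = 1.3863 / 0.016857 ≈ 82.24.
≈ 82 years.

82 years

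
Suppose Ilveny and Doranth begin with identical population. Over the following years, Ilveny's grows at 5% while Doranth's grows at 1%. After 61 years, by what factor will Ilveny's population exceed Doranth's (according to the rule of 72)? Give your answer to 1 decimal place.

around 10.5 times

Rate gap = 5% − 1% = 4 points.
The ratio doubles every 72/4 ≈ 18.00 years.
61/18.00 ≈ 3.39 doublings → ratio ≈ 2^3.39 ≈ 10.5.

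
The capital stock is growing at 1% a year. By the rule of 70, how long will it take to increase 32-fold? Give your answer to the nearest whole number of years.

Doubling time ≈ 70/1 = 70.00 years.
Getting to 32× needs 5 doublings: 5 × 70.00 ≈ 350 years.

350 years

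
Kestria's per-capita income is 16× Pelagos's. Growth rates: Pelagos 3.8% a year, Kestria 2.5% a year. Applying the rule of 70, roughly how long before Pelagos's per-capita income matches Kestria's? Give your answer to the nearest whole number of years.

The growth-rate gap is 3.8% − 2.5% = 1.3 percentage points.
So the ratio between them halves every 70/1.3 ≈ 53.85 years.
A 16× gap closes after 4 halvings: 4 × 53.85 ≈ 215 years.

≈ 215 years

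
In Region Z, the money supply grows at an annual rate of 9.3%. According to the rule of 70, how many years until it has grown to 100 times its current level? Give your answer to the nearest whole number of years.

about 50 years

One doubling takes 70/9.3 = 7.53 years.
100× is log₂ 100 ≈ 6.64 doublings, so ≈ 6.64 × 7.53 = 50 years.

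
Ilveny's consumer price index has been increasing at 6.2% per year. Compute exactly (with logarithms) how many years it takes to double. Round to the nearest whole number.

t = ln(2) / ln(1 + 0.062) = 0.6931 / 0.060154 ≈ 11.52.
≈ 12 years.

12 years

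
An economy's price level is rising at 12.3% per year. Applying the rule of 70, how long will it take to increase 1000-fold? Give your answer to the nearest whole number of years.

57 years

One doubling takes 70/12.3 = 5.69 years.
1000× is log₂ 1000 ≈ 9.97 doublings, so ≈ 9.97 × 5.69 = 57 years.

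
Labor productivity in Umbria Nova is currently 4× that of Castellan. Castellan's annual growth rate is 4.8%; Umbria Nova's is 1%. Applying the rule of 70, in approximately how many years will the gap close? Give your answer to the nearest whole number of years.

What matters is the difference: 3.8 pp.
Rule of 70 on the gap: the ratio halves every 70/3.8 ≈ 18.42 years.
A 4× gap closes after 2 halvings: 2 × 18.42 ≈ 37 years.

roughly 37 years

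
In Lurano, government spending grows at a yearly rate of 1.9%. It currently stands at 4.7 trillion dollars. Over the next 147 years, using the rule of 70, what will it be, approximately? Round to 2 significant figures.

It doubles every 70/1.9 ≈ 36.84 years, so 147 years is 3.99 doublings.
2^3.99 ≈ 15.89; 4.7 × 15.89 ≈ 75 trillion dollars.

approximately 75 trillion dollars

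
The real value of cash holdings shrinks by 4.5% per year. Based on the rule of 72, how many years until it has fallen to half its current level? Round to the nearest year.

about 16 years

Falling at 4.5%, it halves about every 72/4.5 = 16.00 years.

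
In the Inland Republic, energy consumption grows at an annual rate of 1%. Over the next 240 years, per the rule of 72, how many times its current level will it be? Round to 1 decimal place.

≈ 10.1 times

Doubles every ≈ 72.00 years (72/1).
240 years is 3.33 doublings; 2^3.33 ≈ 10.1×.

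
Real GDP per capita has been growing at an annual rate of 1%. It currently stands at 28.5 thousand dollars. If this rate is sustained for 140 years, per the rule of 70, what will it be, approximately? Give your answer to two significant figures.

around 110 thousand dollars

It doubles every 70/1 ≈ 70.00 years, so 140 years is 2.00 doublings.
2^2.00 ≈ 4.00; 28.5 × 4.00 ≈ 110 thousand dollars.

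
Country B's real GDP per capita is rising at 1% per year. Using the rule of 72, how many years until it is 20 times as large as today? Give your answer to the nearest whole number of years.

One doubling takes 72/1 = 72.00 years.
Reaching 20× takes log₂(20) ≈ 4.32 doublings.
4.32 × 72.00 ≈ 311 years.

≈ 311 years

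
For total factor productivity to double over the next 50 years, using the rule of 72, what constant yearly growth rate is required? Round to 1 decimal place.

about 1.4%

72 / 50 ≈ 1.44, so about 1.4% per year.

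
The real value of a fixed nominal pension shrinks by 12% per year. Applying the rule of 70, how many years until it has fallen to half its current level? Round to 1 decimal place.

about 5.8 years

Halving time ≈ 70 / 12 = 5.83 → 5.8 years.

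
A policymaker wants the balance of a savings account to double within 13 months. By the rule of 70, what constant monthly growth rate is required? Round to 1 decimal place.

70 / 13 ≈ 5.38, so about 5.4% per month.

around 5.4% per month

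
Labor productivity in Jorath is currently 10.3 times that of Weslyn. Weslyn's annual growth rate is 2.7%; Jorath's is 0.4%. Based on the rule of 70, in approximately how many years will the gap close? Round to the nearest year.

around 102 years

Weslyn gains on Jorath at 2.7% − 0.4% = 2.3 points a year.
At that relative rate the gap halves every 70/2.3 ≈ 30.43 years.
A 10.3 times gap takes log₂(10.3) ≈ 3.36 halvings to close: 3.36 × 30.43 ≈ 102 years.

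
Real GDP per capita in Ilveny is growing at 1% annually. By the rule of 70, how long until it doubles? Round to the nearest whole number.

Doubling time ≈ 70 / 1 = 70.00 years.

≈ 70 years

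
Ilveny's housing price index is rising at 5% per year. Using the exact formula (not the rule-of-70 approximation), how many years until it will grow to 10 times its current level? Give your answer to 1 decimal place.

t = ln(10) / ln(1 + 0.05) = 2.3026 / 0.048790 ≈ 47.19.

47.2 years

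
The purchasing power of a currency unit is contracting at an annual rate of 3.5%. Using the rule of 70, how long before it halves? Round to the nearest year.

The rule works in reverse for decay: 70/3.5 ≈ 20.00 years to halve.

about 20 years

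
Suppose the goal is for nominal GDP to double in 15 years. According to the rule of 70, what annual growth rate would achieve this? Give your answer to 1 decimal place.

70 / 15 ≈ 4.67, so about 4.7% a year.

4.7% a year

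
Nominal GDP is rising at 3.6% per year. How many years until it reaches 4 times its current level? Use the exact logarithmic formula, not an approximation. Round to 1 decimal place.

t = ln(4) / ln(1 + 0.036) = 1.3863 / 0.035367 ≈ 39.20.

39.2 years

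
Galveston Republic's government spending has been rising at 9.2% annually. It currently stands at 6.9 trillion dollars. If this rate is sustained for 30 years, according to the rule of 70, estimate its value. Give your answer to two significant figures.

It doubles every 70/9.2 ≈ 7.61 years, so 30 years is 3.94 doublings.
2^3.94 ≈ 15.35; 6.9 × 15.35 ≈ 110 trillion dollars.

approximately 110 trillion dollars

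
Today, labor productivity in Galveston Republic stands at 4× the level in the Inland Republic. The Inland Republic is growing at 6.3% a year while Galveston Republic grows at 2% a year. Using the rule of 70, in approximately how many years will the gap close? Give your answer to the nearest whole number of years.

What matters is the difference: 4.3 pp.
Rule of 70 on the gap: the ratio halves every 70/4.3 ≈ 16.28 years.
A 4× gap closes after 2 halvings: 2 × 16.28 ≈ 33 years.

33 years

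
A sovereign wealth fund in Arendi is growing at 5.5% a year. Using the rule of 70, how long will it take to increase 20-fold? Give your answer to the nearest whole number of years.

At 5.5% it doubles every 70/5.5 ≈ 12.73 years.
20× is log₂ 20 ≈ 4.32 doublings, so ≈ 4.32 × 12.73 = 55 years.

roughly 55 years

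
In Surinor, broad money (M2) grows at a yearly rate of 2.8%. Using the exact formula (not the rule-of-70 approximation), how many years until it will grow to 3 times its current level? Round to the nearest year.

t = ln(3) / ln(1 + 0.028) = 1.0986 / 0.027615 ≈ 39.78.
≈ 40 years.

40 years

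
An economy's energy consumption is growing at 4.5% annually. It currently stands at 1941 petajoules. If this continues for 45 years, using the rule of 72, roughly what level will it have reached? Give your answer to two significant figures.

It doubles every 72/4.5 ≈ 16.00 years, so 45 years is 2.81 doublings.
2^2.81 ≈ 7.01; 1941 × 7.01 ≈ 14000 petajoules.

≈ 14000 petajoules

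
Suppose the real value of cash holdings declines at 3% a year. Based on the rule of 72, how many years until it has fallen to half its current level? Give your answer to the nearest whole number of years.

≈ 24 years

The rule works in reverse for decay: 72/3 ≈ 24.00 years to halve.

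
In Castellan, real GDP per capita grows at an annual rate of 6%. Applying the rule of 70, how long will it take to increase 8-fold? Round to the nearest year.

Doubling time ≈ 70/6 = 11.67 years.
8× is 3 doublings, so 3 × 11.67 ≈ 35 years.

35 years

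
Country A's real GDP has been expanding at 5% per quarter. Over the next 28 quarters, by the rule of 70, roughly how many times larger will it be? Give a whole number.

At 5% one doubling takes ≈ 14.00 quarters; 28 quarters is 2 of them, so ×4.

≈ 4 times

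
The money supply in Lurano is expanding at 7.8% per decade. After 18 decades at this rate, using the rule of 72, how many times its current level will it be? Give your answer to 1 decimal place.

Doubling time ≈ 72/7.8 = 9.23 decades.
18 decades / 9.23 ≈ 1.95 doublings → factor 2^1.95 ≈ 3.9.

roughly 3.9 times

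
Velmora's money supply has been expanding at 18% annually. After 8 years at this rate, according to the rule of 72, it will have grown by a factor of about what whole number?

about 4 times

At 18% one doubling takes ≈ 4.00 years; 8 years is 2 of them, so ×4.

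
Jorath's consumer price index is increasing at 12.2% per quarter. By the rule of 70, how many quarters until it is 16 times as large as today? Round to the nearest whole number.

about 23 quarters

At 12.2% it doubles every 70/12.2 ≈ 5.74 quarters.
Getting to 16× needs 4 doublings: 4 × 5.74 ≈ 23 quarters.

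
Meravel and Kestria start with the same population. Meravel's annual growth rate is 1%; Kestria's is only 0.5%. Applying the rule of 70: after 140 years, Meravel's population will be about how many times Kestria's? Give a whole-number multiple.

Meravel pulls ahead at 0.5 pp per year, so the ratio doubles every 70/0.5 ≈ 140.00 years.
In 140 years that's 1.00 doublings: 2^1.00 ≈ 2.

around 2 times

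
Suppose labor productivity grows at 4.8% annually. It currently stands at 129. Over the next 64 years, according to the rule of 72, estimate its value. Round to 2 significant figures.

It doubles every 72/4.8 ≈ 15.00 years, so 64 years is 4.27 doublings.
2^4.27 ≈ 19.29; 129 × 19.29 ≈ 2500.

around 2500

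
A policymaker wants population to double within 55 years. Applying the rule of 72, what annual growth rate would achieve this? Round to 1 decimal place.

72 / 55 ≈ 1.31, so about 1.3% a year.

≈ 1.3%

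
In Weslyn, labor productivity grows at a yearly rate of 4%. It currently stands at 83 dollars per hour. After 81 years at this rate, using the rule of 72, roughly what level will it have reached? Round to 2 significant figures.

Doubling time ≈ 72/4 = 18.00 years.
81 years is 81/18.00 ≈ 4.50 doublings, a factor of 2^4.50 ≈ 22.63.
83 × 22.63 ≈ 1900 dollars per hour.

approximately 1900 dollars per hour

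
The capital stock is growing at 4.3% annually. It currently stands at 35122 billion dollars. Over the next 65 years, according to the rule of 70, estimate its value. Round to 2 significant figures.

about 560000 billion dollars

Doubling time ≈ 70/4.3 = 16.28 years.
65 years is 65/16.28 ≈ 3.99 doublings, a factor of 2^3.99 ≈ 15.89.
35122 × 15.89 ≈ 560000 billion dollars.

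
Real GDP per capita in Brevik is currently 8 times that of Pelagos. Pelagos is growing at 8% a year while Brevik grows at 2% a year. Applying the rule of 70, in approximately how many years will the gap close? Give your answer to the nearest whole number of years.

35 years

Pelagos gains on Brevik at 8% − 2% = 6 points a year.
At that relative rate the gap halves every 70/6 ≈ 11.67 years.
An 8 times gap closes after 3 halvings: 3 × 11.67 ≈ 35 years.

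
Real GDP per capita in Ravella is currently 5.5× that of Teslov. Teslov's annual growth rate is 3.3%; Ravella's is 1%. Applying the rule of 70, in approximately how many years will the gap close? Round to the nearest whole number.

The growth-rate gap is 3.3% − 1% = 2.3 percentage points.
So the ratio between them halves every 70/2.3 ≈ 30.43 years.
A 5.5× gap takes log₂(5.5) ≈ 2.46 halvings to close: 2.46 × 30.43 ≈ 75 years.

≈ 75 years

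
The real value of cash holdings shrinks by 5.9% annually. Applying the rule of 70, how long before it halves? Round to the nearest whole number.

The rule works in reverse for decay: 70/5.9 ≈ 11.86 years to halve.

about 12 years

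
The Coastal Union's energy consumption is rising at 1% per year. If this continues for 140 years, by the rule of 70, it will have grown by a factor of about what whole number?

approximately 4 times

70/1 ≈ 70.00 years per doubling.
140 years fits 2 doublings: 2^2 = 4.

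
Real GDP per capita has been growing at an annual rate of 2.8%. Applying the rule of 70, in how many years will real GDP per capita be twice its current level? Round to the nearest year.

At 2.8%, doubling takes about 70/2.8 = 25.00 years.

≈ 25 years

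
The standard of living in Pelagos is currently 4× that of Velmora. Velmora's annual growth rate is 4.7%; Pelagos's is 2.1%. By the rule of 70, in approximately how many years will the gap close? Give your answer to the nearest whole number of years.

54 years

What matters is the difference: 2.6 pp.
Rule of 70 on the gap: the ratio halves every 70/2.6 ≈ 26.92 years.
A 4× gap closes after 2 halvings: 2 × 26.92 ≈ 54 years.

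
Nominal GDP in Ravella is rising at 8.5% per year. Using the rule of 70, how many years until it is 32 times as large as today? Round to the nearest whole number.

One doubling takes 70/8.5 = 8.24 years.
32 = 2^5, so 5 doublings → 41 years.

41 years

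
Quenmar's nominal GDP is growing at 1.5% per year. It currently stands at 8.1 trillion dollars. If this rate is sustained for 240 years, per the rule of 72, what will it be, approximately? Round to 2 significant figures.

Doubling time ≈ 72/1.5 = 48.00 years.
240 years is 240/48.00 ≈ 5.00 doublings, a factor of 2^5.00 ≈ 32.00.
8.1 × 32.00 ≈ 260 trillion dollars.

≈ 260 trillion dollars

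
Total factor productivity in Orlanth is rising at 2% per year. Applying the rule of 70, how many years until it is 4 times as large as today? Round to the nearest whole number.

around 70 years

One doubling takes 70/2 = 35.00 years.
Getting to 4× needs 2 doublings: 2 × 35.00 ≈ 70 years.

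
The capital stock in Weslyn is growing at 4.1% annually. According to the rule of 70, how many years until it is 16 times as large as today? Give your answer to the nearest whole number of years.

One doubling takes 70/4.1 = 17.07 years.
Getting to 16× needs 4 doublings: 4 × 17.07 ≈ 68 years.

68 years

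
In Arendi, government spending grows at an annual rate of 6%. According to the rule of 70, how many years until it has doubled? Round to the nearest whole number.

12 years

At 6%, doubling takes about 70/6 = 11.67 years.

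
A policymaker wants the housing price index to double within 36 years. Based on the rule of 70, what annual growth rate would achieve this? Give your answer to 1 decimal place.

≈ 1.9%

70 / 36 ≈ 1.94, so about 1.9% annually.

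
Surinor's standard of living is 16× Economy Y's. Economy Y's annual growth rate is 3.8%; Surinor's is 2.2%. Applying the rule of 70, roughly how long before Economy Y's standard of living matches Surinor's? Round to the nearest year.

What matters is the difference: 1.6 pp.
Rule of 70 on the gap: the ratio halves every 70/1.6 ≈ 43.75 years.
A 16× gap closes after 4 halvings: 4 × 43.75 ≈ 175 years.

≈ 175 years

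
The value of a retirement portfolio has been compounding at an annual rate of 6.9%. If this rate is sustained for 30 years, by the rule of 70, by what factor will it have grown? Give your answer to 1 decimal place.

Doubling time ≈ 70/6.9 = 10.14 years.
30 years / 10.14 ≈ 2.96 doublings → factor 2^2.96 ≈ 7.8.

7.8 times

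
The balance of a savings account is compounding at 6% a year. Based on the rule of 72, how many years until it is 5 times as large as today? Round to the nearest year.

At 6% it doubles every 72/6 ≈ 12.00 years.
5× is log₂ 5 ≈ 2.32 doublings, so ≈ 2.32 × 12.00 = 28 years.

around 28 years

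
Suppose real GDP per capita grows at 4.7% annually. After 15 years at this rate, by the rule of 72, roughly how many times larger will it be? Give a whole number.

Doubling time ≈ 72/4.7 = 15.32 years.
15/15.32 ≈ 1 doubling, so about 2^1 = 2×.

around 2 times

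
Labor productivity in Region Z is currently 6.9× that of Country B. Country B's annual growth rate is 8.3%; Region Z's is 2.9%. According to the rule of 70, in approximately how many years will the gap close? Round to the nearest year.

What matters is the difference: 5.4 pp.
Rule of 70 on the gap: the ratio halves every 70/5.4 ≈ 12.96 years.
A 6.9× gap takes log₂(6.9) ≈ 2.79 halvings to close: 2.79 × 12.96 ≈ 36 years.

≈ 36 years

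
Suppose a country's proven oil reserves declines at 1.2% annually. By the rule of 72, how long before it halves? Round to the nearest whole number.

The rule works in reverse for decay: 72/1.2 ≈ 60.00 years to halve.

about 60 years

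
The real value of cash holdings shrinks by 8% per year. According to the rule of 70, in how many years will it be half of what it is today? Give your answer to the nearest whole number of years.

roughly 9 years

Falling at 8%, it halves about every 70/8 = 8.75 years.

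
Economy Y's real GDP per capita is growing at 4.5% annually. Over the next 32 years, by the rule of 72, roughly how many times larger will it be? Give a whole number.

At 4.5% one doubling takes ≈ 16.00 years; 32 years is 2 of them, so ×4.

approximately 4 times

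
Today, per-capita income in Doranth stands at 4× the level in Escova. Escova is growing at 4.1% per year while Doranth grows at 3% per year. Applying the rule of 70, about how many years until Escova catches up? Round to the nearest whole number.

The growth-rate gap is 4.1% − 3% = 1.1 percentage points.
So the ratio between them halves every 70/1.1 ≈ 63.64 years.
A 4× gap closes after 2 halvings: 2 × 63.64 ≈ 127 years.

≈ 127 years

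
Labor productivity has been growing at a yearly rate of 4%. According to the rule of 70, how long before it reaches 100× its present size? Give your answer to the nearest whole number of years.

around 116 years

One doubling takes 70/4 = 17.50 years.
100× is log₂ 100 ≈ 6.64 doublings, so ≈ 6.64 × 17.50 = 116 years.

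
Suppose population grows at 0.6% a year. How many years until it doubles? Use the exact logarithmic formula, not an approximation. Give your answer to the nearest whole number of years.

t = ln(2) / ln(1 + 0.006) = 0.6931 / 0.005982 ≈ 115.86.
≈ 116 years.

116 years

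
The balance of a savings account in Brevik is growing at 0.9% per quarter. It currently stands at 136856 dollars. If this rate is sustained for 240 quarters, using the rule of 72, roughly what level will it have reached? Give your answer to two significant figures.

Doubling time ≈ 72/0.9 = 80.00 quarters.
240 quarters is 240/80.00 ≈ 3.00 doublings, a factor of 2^3.00 ≈ 8.00.
136856 × 8.00 ≈ 1100000 dollars.

around 1100000 dollars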